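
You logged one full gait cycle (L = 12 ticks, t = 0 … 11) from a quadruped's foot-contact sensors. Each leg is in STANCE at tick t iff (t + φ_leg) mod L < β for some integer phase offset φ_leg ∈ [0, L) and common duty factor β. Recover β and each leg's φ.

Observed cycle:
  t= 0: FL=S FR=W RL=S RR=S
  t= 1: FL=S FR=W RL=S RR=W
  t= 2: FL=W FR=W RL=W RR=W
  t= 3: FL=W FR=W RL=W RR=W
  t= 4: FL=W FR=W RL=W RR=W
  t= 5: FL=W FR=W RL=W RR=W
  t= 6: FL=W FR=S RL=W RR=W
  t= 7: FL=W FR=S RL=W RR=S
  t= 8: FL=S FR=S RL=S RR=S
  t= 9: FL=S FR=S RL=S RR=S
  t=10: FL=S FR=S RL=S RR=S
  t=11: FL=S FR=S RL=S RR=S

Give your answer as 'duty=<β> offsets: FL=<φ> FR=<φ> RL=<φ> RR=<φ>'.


duty=6 offsets: FL=4 FR=6 RL=4 RR=5

duty β = stance ticks per leg = 6
FL: stance ticks = 6; W→S at t=8 → φ=4
FR: stance ticks = 6; W→S at t=6 → φ=6
RL: stance ticks = 6; W→S at t=8 → φ=4
RR: stance ticks = 6; W→S at t=7 → φ=5


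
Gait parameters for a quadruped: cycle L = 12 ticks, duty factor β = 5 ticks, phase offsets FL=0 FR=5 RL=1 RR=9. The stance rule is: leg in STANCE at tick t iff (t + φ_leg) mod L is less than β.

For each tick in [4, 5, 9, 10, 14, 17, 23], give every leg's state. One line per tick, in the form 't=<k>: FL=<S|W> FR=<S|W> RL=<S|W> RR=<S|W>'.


t=4: phase=(4,9,5,1) vs β=5 → FL=S FR=W RL=W RR=S
t=5: phase=(5,10,6,2) vs β=5 → FL=W FR=W RL=W RR=S
t=9: phase=(9,2,10,6) vs β=5 → FL=W FR=S RL=W RR=W
t=10: phase=(10,3,11,7) vs β=5 → FL=W FR=S RL=W RR=W
t=14: phase=(2,7,3,11) vs β=5 → FL=S FR=W RL=S RR=W
t=17: phase=(5,10,6,2) vs β=5 → FL=W FR=W RL=W RR=S
t=23: phase=(11,4,0,8) vs β=5 → FL=W FR=S RL=S RR=W

t=4: FL=S FR=W RL=W RR=S
t=5: FL=W FR=W RL=W RR=S
t=9: FL=W FR=S RL=W RR=W
t=10: FL=W FR=S RL=W RR=W
t=14: FL=S FR=W RL=S RR=W
t=17: FL=W FR=W RL=W RR=S
t=23: FL=W FR=S RL=S RR=W


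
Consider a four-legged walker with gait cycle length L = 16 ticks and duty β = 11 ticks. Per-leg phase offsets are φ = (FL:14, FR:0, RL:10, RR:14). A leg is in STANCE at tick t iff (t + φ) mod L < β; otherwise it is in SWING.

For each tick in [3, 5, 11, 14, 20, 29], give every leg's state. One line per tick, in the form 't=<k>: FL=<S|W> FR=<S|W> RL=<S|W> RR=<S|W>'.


t=3: phase=(1,3,13,1) vs β=11 → FL=S FR=S RL=W RR=S
t=5: phase=(3,5,15,3) vs β=11 → FL=S FR=S RL=W RR=S
t=11: phase=(9,11,5,9) vs β=11 → FL=S FR=W RL=S RR=S
t=14: phase=(12,14,8,12) vs β=11 → FL=W FR=W RL=S RR=W
t=20: phase=(2,4,14,2) vs β=11 → FL=S FR=S RL=W RR=S
t=29: phase=(11,13,7,11) vs β=11 → FL=W FR=W RL=S RR=W

t=3: FL=S FR=S RL=W RR=S
t=5: FL=S FR=S RL=W RR=S
t=11: FL=S FR=W RL=S RR=S
t=14: FL=W FR=W RL=S RR=W
t=20: FL=S FR=S RL=W RR=S
t=29: FL=W FR=W RL=S RR=W


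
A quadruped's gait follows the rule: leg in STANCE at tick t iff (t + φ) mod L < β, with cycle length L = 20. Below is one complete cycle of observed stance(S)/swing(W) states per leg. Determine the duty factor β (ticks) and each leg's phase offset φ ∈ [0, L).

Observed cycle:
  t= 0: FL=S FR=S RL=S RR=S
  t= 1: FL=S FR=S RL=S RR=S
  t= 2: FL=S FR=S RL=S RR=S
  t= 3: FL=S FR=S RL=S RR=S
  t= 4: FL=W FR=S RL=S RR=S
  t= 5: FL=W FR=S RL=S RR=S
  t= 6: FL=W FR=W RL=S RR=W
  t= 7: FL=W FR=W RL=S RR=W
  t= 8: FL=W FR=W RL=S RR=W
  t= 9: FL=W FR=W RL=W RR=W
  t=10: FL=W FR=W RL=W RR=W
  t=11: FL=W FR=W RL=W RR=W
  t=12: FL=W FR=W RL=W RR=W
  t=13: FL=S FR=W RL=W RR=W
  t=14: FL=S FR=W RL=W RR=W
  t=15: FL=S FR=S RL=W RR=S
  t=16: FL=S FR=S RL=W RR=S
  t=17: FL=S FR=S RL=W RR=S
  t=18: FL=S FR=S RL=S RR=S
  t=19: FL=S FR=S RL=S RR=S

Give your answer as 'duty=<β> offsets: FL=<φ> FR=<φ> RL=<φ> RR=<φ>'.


duty β = stance ticks per leg = 11
FL: stance ticks = 11; W→S at t=13 → φ=7
FR: stance ticks = 11; W→S at t=15 → φ=5
RL: stance ticks = 11; W→S at t=18 → φ=2
RR: stance ticks = 11; W→S at t=15 → φ=5

duty=11 offsets: FL=7 FR=5 RL=2 RR=5


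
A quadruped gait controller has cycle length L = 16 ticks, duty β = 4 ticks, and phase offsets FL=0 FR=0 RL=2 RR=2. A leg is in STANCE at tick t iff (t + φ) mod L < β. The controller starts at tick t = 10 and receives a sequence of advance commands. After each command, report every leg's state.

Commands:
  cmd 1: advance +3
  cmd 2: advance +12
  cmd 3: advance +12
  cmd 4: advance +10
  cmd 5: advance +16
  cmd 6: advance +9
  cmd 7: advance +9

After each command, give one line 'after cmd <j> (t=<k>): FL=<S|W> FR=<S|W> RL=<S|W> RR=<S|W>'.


start t=10: FL=W FR=W RL=W RR=W
cmd 1: advance +3 → t=13, phase=(13,13,15,15) → FL=W FR=W RL=W RR=W
cmd 2: advance +12 → t=25, phase=(9,9,11,11) → FL=W FR=W RL=W RR=W
cmd 3: advance +12 → t=37, phase=(5,5,7,7) → FL=W FR=W RL=W RR=W
cmd 4: advance +10 → t=47, phase=(15,15,1,1) → FL=W FR=W RL=S RR=S
cmd 5: advance +16 → t=63, phase=(15,15,1,1) → FL=W FR=W RL=S RR=S
cmd 6: advance +9 → t=72, phase=(8,8,10,10) → FL=W FR=W RL=W RR=W
cmd 7: advance +9 → t=81, phase=(1,1,3,3) → FL=S FR=S RL=S RR=S

after cmd 1 (t=13): FL=W FR=W RL=W RR=W
after cmd 2 (t=25): FL=W FR=W RL=W RR=W
after cmd 3 (t=37): FL=W FR=W RL=W RR=W
after cmd 4 (t=47): FL=W FR=W RL=S RR=S
after cmd 5 (t=63): FL=W FR=W RL=S RR=S
after cmd 6 (t=72): FL=W FR=W RL=W RR=W
after cmd 7 (t=81): FL=S FR=S RL=S RR=S


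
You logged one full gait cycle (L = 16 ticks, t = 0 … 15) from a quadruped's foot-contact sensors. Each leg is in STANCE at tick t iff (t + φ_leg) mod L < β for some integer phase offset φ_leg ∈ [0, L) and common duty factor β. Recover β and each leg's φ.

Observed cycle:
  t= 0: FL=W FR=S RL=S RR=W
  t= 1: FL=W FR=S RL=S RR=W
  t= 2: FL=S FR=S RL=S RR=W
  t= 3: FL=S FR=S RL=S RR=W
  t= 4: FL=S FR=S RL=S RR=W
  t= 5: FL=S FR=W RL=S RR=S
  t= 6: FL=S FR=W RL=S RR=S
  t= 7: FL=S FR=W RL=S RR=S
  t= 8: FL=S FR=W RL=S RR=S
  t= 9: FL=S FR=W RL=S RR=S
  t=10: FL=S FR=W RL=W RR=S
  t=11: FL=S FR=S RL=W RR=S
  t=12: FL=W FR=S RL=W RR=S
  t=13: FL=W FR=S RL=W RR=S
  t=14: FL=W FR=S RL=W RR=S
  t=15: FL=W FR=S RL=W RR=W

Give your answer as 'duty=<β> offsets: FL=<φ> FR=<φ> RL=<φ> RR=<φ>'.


duty β = stance ticks per leg = 10
FL: stance ticks = 10; W→S at t=2 → φ=14
FR: stance ticks = 10; W→S at t=11 → φ=5
RL: stance ticks = 10; W→S at t=0 → φ=0
RR: stance ticks = 10; W→S at t=5 → φ=11

duty=10 offsets: FL=14 FR=5 RL=0 RR=11


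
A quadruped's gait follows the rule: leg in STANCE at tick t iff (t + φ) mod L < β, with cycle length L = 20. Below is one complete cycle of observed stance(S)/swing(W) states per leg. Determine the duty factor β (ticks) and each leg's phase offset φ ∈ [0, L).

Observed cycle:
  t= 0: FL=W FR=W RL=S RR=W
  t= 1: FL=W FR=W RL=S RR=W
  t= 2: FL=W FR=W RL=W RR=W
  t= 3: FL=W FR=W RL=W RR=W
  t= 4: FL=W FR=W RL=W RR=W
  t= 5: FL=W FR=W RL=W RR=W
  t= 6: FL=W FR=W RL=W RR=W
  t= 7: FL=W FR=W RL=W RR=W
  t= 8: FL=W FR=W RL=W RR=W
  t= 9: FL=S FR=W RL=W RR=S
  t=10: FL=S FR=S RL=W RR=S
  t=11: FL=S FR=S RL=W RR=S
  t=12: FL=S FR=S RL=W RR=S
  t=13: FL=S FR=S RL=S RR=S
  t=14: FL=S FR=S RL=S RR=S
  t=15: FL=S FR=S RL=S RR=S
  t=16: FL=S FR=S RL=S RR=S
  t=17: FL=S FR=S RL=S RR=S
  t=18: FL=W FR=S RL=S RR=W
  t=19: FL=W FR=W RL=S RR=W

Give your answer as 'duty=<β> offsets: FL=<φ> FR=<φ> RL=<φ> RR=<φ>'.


duty=9 offsets: FL=11 FR=10 RL=7 RR=11

duty β = stance ticks per leg = 9
FL: stance ticks = 9; W→S at t=9 → φ=11
FR: stance ticks = 9; W→S at t=10 → φ=10
RL: stance ticks = 9; W→S at t=13 → φ=7
RR: stance ticks = 9; W→S at t=9 → φ=11


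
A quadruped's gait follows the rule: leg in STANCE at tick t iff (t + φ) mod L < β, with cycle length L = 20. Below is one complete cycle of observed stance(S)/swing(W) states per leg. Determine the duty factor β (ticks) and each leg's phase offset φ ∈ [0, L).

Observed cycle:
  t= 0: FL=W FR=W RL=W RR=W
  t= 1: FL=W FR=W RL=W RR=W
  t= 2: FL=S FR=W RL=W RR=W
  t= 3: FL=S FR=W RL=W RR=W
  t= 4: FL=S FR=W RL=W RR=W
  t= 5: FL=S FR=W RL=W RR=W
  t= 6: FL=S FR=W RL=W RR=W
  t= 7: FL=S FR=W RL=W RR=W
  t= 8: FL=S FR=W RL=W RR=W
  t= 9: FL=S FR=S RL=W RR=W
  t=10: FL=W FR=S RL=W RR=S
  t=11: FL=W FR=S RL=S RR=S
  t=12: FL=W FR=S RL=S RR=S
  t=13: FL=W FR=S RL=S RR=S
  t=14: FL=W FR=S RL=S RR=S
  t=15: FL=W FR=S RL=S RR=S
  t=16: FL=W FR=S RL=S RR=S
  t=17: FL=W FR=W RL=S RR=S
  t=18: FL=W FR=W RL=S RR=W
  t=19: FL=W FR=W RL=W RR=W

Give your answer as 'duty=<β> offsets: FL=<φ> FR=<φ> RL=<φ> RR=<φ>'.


duty β = stance ticks per leg = 8
FL: stance ticks = 8; W→S at t=2 → φ=18
FR: stance ticks = 8; W→S at t=9 → φ=11
RL: stance ticks = 8; W→S at t=11 → φ=9
RR: stance ticks = 8; W→S at t=10 → φ=10

duty=8 offsets: FL=18 FR=11 RL=9 RR=10


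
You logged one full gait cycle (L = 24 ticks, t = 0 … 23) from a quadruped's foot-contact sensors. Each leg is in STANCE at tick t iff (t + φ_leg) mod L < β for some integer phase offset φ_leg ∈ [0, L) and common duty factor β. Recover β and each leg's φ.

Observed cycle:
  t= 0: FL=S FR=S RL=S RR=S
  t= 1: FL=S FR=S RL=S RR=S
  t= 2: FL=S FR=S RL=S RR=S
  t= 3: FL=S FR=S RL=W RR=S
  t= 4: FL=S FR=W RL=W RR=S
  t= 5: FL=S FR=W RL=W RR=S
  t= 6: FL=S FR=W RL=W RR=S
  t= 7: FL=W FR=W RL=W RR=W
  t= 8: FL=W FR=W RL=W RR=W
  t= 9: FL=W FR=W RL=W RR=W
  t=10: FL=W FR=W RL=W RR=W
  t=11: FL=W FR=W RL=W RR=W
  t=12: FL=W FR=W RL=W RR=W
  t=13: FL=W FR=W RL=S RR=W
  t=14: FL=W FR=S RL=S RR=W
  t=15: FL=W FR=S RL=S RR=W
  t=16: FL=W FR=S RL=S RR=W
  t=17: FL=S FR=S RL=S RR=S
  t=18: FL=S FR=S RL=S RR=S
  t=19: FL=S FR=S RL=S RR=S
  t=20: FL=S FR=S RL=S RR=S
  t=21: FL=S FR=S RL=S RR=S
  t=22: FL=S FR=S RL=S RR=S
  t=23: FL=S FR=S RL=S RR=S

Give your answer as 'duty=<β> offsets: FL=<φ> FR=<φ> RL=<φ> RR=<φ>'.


duty β = stance ticks per leg = 14
FL: stance ticks = 14; W→S at t=17 → φ=7
FR: stance ticks = 14; W→S at t=14 → φ=10
RL: stance ticks = 14; W→S at t=13 → φ=11
RR: stance ticks = 14; W→S at t=17 → φ=7

duty=14 offsets: FL=7 FR=10 RL=11 RR=7


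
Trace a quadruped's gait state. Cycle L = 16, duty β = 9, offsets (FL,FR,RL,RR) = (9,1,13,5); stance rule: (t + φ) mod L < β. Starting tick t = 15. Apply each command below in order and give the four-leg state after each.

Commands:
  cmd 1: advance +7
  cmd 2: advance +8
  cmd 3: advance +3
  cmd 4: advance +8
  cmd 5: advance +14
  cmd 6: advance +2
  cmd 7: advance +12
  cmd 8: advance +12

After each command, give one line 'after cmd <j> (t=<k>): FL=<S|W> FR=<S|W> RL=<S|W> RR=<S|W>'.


start t=15: FL=S FR=S RL=W RR=S
cmd 1: advance +7 → t=22, phase=(15,7,3,11) → FL=W FR=S RL=S RR=W
cmd 2: advance +8 → t=30, phase=(7,15,11,3) → FL=S FR=W RL=W RR=S
cmd 3: advance +3 → t=33, phase=(10,2,14,6) → FL=W FR=S RL=W RR=S
cmd 4: advance +8 → t=41, phase=(2,10,6,14) → FL=S FR=W RL=S RR=W
cmd 5: advance +14 → t=55, phase=(0,8,4,12) → FL=S FR=S RL=S RR=W
cmd 6: advance +2 → t=57, phase=(2,10,6,14) → FL=S FR=W RL=S RR=W
cmd 7: advance +12 → t=69, phase=(14,6,2,10) → FL=W FR=S RL=S RR=W
cmd 8: advance +12 → t=81, phase=(10,2,14,6) → FL=W FR=S RL=W RR=S

after cmd 1 (t=22): FL=W FR=S RL=S RR=W
after cmd 2 (t=30): FL=S FR=W RL=W RR=S
after cmd 3 (t=33): FL=W FR=S RL=W RR=S
after cmd 4 (t=41): FL=S FR=W RL=S RR=W
after cmd 5 (t=55): FL=S FR=S RL=S RR=W
after cmd 6 (t=57): FL=S FR=W RL=S RR=W
after cmd 7 (t=69): FL=W FR=S RL=S RR=W
after cmd 8 (t=81): FL=W FR=S RL=W RR=S


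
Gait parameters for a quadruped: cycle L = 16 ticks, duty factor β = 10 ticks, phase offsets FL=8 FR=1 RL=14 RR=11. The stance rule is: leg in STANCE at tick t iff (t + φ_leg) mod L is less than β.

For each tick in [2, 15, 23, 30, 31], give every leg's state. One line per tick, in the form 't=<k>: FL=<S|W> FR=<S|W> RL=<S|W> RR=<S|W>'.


t=2: phase=(10,3,0,13) vs β=10 → FL=W FR=S RL=S RR=W
t=15: phase=(7,0,13,10) vs β=10 → FL=S FR=S RL=W RR=W
t=23: phase=(15,8,5,2) vs β=10 → FL=W FR=S RL=S RR=S
t=30: phase=(6,15,12,9) vs β=10 → FL=S FR=W RL=W RR=S
t=31: phase=(7,0,13,10) vs β=10 → FL=S FR=S RL=W RR=W

t=2: FL=W FR=S RL=S RR=W
t=15: FL=S FR=S RL=W RR=W
t=23: FL=W FR=S RL=S RR=S
t=30: FL=S FR=W RL=W RR=S
t=31: FL=S FR=S RL=W RR=W


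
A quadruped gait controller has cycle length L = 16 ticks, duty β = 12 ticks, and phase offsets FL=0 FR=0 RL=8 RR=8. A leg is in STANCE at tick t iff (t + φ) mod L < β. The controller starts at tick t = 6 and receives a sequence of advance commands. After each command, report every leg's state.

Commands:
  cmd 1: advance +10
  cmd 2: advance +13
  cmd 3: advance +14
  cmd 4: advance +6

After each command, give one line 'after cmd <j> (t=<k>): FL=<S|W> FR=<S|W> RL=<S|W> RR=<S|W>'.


after cmd 1 (t=16): FL=S FR=S RL=S RR=S
after cmd 2 (t=29): FL=W FR=W RL=S RR=S
after cmd 3 (t=43): FL=S FR=S RL=S RR=S
after cmd 4 (t=49): FL=S FR=S RL=S RR=S

start t=6: FL=S FR=S RL=W RR=W
cmd 1: advance +10 → t=16, phase=(0,0,8,8) → FL=S FR=S RL=S RR=S
cmd 2: advance +13 → t=29, phase=(13,13,5,5) → FL=W FR=W RL=S RR=S
cmd 3: advance +14 → t=43, phase=(11,11,3,3) → FL=S FR=S RL=S RR=S
cmd 4: advance +6 → t=49, phase=(1,1,9,9) → FL=S FR=S RL=S RR=S


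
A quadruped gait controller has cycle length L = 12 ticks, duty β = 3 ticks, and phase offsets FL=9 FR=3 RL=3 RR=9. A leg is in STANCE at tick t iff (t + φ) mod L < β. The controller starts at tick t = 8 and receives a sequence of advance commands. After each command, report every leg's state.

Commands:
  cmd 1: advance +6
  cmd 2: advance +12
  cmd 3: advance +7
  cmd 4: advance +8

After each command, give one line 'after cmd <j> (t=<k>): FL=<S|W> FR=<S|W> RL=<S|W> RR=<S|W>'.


after cmd 1 (t=14): FL=W FR=W RL=W RR=W
after cmd 2 (t=26): FL=W FR=W RL=W RR=W
after cmd 3 (t=33): FL=W FR=S RL=S RR=W
after cmd 4 (t=41): FL=S FR=W RL=W RR=S

start t=8: FL=W FR=W RL=W RR=W
cmd 1: advance +6 → t=14, phase=(11,5,5,11) → FL=W FR=W RL=W RR=W
cmd 2: advance +12 → t=26, phase=(11,5,5,11) → FL=W FR=W RL=W RR=W
cmd 3: advance +7 → t=33, phase=(6,0,0,6) → FL=W FR=S RL=S RR=W
cmd 4: advance +8 → t=41, phase=(2,8,8,2) → FL=S FR=W RL=W RR=S


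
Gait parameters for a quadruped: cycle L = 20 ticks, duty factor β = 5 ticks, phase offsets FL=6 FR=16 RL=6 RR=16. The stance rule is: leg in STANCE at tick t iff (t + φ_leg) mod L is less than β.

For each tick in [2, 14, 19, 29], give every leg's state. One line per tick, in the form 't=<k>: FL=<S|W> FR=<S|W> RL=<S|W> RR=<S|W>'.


t=2: FL=W FR=W RL=W RR=W
t=14: FL=S FR=W RL=S RR=W
t=19: FL=W FR=W RL=W RR=W
t=29: FL=W FR=W RL=W RR=W

t=2: phase=(8,18,8,18) vs β=5 → FL=W FR=W RL=W RR=W
t=14: phase=(0,10,0,10) vs β=5 → FL=S FR=W RL=S RR=W
t=19: phase=(5,15,5,15) vs β=5 → FL=W FR=W RL=W RR=W
t=29: phase=(15,5,15,5) vs β=5 → FL=W FR=W RL=W RR=W


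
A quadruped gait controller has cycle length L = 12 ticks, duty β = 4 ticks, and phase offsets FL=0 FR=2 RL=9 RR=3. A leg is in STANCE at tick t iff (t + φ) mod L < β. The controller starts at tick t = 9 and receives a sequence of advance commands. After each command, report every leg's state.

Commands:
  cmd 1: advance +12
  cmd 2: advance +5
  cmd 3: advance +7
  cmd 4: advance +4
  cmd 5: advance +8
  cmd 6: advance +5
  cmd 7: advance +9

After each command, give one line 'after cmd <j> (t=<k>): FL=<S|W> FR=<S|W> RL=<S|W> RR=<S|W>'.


start t=9: FL=W FR=W RL=W RR=S
cmd 1: advance +12 → t=21, phase=(9,11,6,0) → FL=W FR=W RL=W RR=S
cmd 2: advance +5 → t=26, phase=(2,4,11,5) → FL=S FR=W RL=W RR=W
cmd 3: advance +7 → t=33, phase=(9,11,6,0) → FL=W FR=W RL=W RR=S
cmd 4: advance +4 → t=37, phase=(1,3,10,4) → FL=S FR=S RL=W RR=W
cmd 5: advance +8 → t=45, phase=(9,11,6,0) → FL=W FR=W RL=W RR=S
cmd 6: advance +5 → t=50, phase=(2,4,11,5) → FL=S FR=W RL=W RR=W
cmd 7: advance +9 → t=59, phase=(11,1,8,2) → FL=W FR=S RL=W RR=S

after cmd 1 (t=21): FL=W FR=W RL=W RR=S
after cmd 2 (t=26): FL=S FR=W RL=W RR=W
after cmd 3 (t=33): FL=W FR=W RL=W RR=S
after cmd 4 (t=37): FL=S FR=S RL=W RR=W
after cmd 5 (t=45): FL=W FR=W RL=W RR=S
after cmd 6 (t=50): FL=S FR=W RL=W RR=W
after cmd 7 (t=59): FL=W FR=S RL=W RR=S


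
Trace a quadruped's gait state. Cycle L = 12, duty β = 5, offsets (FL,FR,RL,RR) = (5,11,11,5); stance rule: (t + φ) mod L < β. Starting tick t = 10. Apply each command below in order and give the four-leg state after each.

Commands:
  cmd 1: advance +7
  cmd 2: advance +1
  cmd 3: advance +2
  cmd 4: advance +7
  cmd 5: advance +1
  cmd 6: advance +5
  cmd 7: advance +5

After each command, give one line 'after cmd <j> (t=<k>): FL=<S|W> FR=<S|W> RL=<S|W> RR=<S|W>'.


after cmd 1 (t=17): FL=W FR=S RL=S RR=W
after cmd 2 (t=18): FL=W FR=W RL=W RR=W
after cmd 3 (t=20): FL=S FR=W RL=W RR=S
after cmd 4 (t=27): FL=W FR=S RL=S RR=W
after cmd 5 (t=28): FL=W FR=S RL=S RR=W
after cmd 6 (t=33): FL=S FR=W RL=W RR=S
after cmd 7 (t=38): FL=W FR=S RL=S RR=W

start t=10: FL=S FR=W RL=W RR=S
cmd 1: advance +7 → t=17, phase=(10,4,4,10) → FL=W FR=S RL=S RR=W
cmd 2: advance +1 → t=18, phase=(11,5,5,11) → FL=W FR=W RL=W RR=W
cmd 3: advance +2 → t=20, phase=(1,7,7,1) → FL=S FR=W RL=W RR=S
cmd 4: advance +7 → t=27, phase=(8,2,2,8) → FL=W FR=S RL=S RR=W
cmd 5: advance +1 → t=28, phase=(9,3,3,9) → FL=W FR=S RL=S RR=W
cmd 6: advance +5 → t=33, phase=(2,8,8,2) → FL=S FR=W RL=W RR=S
cmd 7: advance +5 → t=38, phase=(7,1,1,7) → FL=W FR=S RL=S RR=W


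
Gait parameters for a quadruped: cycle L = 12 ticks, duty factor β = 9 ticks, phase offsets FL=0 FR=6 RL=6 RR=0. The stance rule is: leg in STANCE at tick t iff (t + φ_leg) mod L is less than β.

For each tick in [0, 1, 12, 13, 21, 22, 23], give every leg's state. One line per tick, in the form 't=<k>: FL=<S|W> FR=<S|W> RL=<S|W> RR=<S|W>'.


t=0: phase=(0,6,6,0) vs β=9 → FL=S FR=S RL=S RR=S
t=1: phase=(1,7,7,1) vs β=9 → FL=S FR=S RL=S RR=S
t=12: phase=(0,6,6,0) vs β=9 → FL=S FR=S RL=S RR=S
t=13: phase=(1,7,7,1) vs β=9 → FL=S FR=S RL=S RR=S
t=21: phase=(9,3,3,9) vs β=9 → FL=W FR=S RL=S RR=W
t=22: phase=(10,4,4,10) vs β=9 → FL=W FR=S RL=S RR=W
t=23: phase=(11,5,5,11) vs β=9 → FL=W FR=S RL=S RR=W

t=0: FL=S FR=S RL=S RR=S
t=1: FL=S FR=S RL=S RR=S
t=12: FL=S FR=S RL=S RR=S
t=13: FL=S FR=S RL=S RR=S
t=21: FL=W FR=S RL=S RR=W
t=22: FL=W FR=S RL=S RR=W
t=23: FL=W FR=S RL=S RR=W


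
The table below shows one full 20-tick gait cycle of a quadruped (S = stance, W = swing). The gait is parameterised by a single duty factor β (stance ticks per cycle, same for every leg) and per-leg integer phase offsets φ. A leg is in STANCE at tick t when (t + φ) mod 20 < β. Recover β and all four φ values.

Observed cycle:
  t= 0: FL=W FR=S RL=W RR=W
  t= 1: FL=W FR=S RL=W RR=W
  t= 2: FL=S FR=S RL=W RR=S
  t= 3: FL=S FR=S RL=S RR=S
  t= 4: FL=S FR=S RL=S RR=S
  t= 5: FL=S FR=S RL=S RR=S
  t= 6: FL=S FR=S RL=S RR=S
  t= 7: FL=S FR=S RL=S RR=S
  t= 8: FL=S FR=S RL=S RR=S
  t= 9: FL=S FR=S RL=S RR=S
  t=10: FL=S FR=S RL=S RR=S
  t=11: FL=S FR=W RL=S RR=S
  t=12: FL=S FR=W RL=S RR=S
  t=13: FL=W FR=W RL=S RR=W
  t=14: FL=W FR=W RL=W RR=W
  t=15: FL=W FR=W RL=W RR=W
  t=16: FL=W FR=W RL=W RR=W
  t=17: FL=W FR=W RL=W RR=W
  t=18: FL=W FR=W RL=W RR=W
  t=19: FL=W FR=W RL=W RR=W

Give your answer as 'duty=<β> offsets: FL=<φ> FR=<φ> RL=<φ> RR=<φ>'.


duty β = stance ticks per leg = 11
FL: stance ticks = 11; W→S at t=2 → φ=18
FR: stance ticks = 11; W→S at t=0 → φ=0
RL: stance ticks = 11; W→S at t=3 → φ=17
RR: stance ticks = 11; W→S at t=2 → φ=18

duty=11 offsets: FL=18 FR=0 RL=17 RR=18


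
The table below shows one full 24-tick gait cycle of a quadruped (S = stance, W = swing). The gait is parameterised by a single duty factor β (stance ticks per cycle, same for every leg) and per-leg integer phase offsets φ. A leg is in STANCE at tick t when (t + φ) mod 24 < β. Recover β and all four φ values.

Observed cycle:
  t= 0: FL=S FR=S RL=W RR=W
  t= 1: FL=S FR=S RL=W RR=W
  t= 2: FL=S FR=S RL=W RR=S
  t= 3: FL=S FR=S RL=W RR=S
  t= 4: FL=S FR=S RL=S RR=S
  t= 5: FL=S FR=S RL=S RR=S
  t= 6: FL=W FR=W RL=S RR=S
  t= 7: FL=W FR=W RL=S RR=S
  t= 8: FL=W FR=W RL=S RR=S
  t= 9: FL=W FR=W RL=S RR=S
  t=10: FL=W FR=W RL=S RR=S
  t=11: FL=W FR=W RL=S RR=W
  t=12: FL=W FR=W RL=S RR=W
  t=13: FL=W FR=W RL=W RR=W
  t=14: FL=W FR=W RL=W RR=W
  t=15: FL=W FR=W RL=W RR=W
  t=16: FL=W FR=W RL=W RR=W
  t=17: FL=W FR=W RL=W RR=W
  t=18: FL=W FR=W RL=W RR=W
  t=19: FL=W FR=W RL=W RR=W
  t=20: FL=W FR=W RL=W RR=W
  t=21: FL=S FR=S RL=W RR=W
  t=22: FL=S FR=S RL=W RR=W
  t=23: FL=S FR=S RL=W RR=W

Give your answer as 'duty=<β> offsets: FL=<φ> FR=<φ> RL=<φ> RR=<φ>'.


duty β = stance ticks per leg = 9
FL: stance ticks = 9; W→S at t=21 → φ=3
FR: stance ticks = 9; W→S at t=21 → φ=3
RL: stance ticks = 9; W→S at t=4 → φ=20
RR: stance ticks = 9; W→S at t=2 → φ=22

duty=9 offsets: FL=3 FR=3 RL=20 RR=22


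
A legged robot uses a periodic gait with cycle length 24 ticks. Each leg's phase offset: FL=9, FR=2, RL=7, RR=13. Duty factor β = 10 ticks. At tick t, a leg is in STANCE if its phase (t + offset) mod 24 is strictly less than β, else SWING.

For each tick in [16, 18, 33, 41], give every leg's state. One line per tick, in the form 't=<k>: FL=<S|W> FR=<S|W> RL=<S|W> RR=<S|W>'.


t=16: phase=(1,18,23,5) vs β=10 → FL=S FR=W RL=W RR=S
t=18: phase=(3,20,1,7) vs β=10 → FL=S FR=W RL=S RR=S
t=33: phase=(18,11,16,22) vs β=10 → FL=W FR=W RL=W RR=W
t=41: phase=(2,19,0,6) vs β=10 → FL=S FR=W RL=S RR=S

t=16: FL=S FR=W RL=W RR=S
t=18: FL=S FR=W RL=S RR=S
t=33: FL=W FR=W RL=W RR=W
t=41: FL=S FR=W RL=S RR=S


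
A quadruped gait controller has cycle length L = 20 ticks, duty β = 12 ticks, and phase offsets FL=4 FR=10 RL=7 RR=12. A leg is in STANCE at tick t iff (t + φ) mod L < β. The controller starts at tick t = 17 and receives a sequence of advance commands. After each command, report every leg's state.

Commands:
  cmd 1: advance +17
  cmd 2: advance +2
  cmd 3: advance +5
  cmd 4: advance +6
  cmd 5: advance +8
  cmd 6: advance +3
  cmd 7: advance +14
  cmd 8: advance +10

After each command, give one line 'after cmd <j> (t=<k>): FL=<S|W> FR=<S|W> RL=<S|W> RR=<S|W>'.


start t=17: FL=S FR=S RL=S RR=S
cmd 1: advance +17 → t=34, phase=(18,4,1,6) → FL=W FR=S RL=S RR=S
cmd 2: advance +2 → t=36, phase=(0,6,3,8) → FL=S FR=S RL=S RR=S
cmd 3: advance +5 → t=41, phase=(5,11,8,13) → FL=S FR=S RL=S RR=W
cmd 4: advance +6 → t=47, phase=(11,17,14,19) → FL=S FR=W RL=W RR=W
cmd 5: advance +8 → t=55, phase=(19,5,2,7) → FL=W FR=S RL=S RR=S
cmd 6: advance +3 → t=58, phase=(2,8,5,10) → FL=S FR=S RL=S RR=S
cmd 7: advance +14 → t=72, phase=(16,2,19,4) → FL=W FR=S RL=W RR=S
cmd 8: advance +10 → t=82, phase=(6,12,9,14) → FL=S FR=W RL=S RR=W

after cmd 1 (t=34): FL=W FR=S RL=S RR=S
after cmd 2 (t=36): FL=S FR=S RL=S RR=S
after cmd 3 (t=41): FL=S FR=S RL=S RR=W
after cmd 4 (t=47): FL=S FR=W RL=W RR=W
after cmd 5 (t=55): FL=W FR=S RL=S RR=S
after cmd 6 (t=58): FL=S FR=S RL=S RR=S
after cmd 7 (t=72): FL=W FR=S RL=W RR=S
after cmd 8 (t=82): FL=S FR=W RL=S RR=W


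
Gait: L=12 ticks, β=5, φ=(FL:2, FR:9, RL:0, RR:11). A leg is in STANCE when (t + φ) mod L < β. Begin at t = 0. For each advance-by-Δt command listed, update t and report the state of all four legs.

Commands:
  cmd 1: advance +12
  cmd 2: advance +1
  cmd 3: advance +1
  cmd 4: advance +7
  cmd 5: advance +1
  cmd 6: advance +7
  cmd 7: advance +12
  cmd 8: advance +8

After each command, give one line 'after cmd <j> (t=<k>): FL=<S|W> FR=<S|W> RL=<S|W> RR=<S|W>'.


start t=0: FL=S FR=W RL=S RR=W
cmd 1: advance +12 → t=12, phase=(2,9,0,11) → FL=S FR=W RL=S RR=W
cmd 2: advance +1 → t=13, phase=(3,10,1,0) → FL=S FR=W RL=S RR=S
cmd 3: advance +1 → t=14, phase=(4,11,2,1) → FL=S FR=W RL=S RR=S
cmd 4: advance +7 → t=21, phase=(11,6,9,8) → FL=W FR=W RL=W RR=W
cmd 5: advance +1 → t=22, phase=(0,7,10,9) → FL=S FR=W RL=W RR=W
cmd 6: advance +7 → t=29, phase=(7,2,5,4) → FL=W FR=S RL=W RR=S
cmd 7: advance +12 → t=41, phase=(7,2,5,4) → FL=W FR=S RL=W RR=S
cmd 8: advance +8 → t=49, phase=(3,10,1,0) → FL=S FR=W RL=S RR=S

after cmd 1 (t=12): FL=S FR=W RL=S RR=W
after cmd 2 (t=13): FL=S FR=W RL=S RR=S
after cmd 3 (t=14): FL=S FR=W RL=S RR=S
after cmd 4 (t=21): FL=W FR=W RL=W RR=W
after cmd 5 (t=22): FL=S FR=W RL=W RR=W
after cmd 6 (t=29): FL=W FR=S RL=W RR=S
after cmd 7 (t=41): FL=W FR=S RL=W RR=S
after cmd 8 (t=49): FL=S FR=W RL=S RR=S


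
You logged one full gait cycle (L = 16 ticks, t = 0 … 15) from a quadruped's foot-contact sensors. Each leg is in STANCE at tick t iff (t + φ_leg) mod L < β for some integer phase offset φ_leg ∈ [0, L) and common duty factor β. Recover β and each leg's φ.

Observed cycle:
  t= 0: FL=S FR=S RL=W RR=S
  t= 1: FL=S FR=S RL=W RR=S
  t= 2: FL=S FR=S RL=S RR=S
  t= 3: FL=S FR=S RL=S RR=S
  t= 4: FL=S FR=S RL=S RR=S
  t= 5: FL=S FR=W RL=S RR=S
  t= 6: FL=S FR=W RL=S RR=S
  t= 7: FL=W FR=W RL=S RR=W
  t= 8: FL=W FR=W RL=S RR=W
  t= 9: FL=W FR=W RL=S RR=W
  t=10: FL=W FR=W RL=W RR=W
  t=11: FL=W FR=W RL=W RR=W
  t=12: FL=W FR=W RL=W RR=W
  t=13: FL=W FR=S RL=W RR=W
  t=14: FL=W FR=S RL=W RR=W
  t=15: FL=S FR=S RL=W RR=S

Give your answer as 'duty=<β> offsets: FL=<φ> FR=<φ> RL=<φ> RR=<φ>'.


duty β = stance ticks per leg = 8
FL: stance ticks = 8; W→S at t=15 → φ=1
FR: stance ticks = 8; W→S at t=13 → φ=3
RL: stance ticks = 8; W→S at t=2 → φ=14
RR: stance ticks = 8; W→S at t=15 → φ=1

duty=8 offsets: FL=1 FR=3 RL=14 RR=1


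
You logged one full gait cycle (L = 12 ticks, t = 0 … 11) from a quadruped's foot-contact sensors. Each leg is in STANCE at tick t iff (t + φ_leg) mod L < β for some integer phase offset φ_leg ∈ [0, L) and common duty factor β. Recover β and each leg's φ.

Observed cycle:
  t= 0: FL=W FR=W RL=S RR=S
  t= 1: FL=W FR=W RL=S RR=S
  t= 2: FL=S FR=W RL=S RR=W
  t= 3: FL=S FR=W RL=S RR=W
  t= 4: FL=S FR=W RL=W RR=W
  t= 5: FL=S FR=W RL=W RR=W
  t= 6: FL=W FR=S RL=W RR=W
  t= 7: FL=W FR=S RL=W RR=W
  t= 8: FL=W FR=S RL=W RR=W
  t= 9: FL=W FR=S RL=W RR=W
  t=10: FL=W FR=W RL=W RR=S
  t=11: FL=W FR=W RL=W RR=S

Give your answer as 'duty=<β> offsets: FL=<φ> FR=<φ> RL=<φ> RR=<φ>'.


duty=4 offsets: FL=10 FR=6 RL=0 RR=2

duty β = stance ticks per leg = 4
FL: stance ticks = 4; W→S at t=2 → φ=10
FR: stance ticks = 4; W→S at t=6 → φ=6
RL: stance ticks = 4; W→S at t=0 → φ=0
RR: stance ticks = 4; W→S at t=10 → φ=2


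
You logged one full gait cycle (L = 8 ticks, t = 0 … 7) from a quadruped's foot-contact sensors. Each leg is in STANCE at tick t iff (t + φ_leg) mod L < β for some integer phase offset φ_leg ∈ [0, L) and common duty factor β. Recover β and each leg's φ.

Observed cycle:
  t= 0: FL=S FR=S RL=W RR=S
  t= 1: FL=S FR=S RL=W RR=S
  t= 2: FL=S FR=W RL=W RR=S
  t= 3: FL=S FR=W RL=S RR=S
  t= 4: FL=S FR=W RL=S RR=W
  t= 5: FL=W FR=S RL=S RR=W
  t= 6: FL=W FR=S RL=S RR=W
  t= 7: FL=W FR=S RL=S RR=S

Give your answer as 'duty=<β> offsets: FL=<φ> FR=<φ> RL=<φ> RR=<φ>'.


duty=5 offsets: FL=0 FR=3 RL=5 RR=1

duty β = stance ticks per leg = 5
FL: stance ticks = 5; W→S at t=0 → φ=0
FR: stance ticks = 5; W→S at t=5 → φ=3
RL: stance ticks = 5; W→S at t=3 → φ=5
RR: stance ticks = 5; W→S at t=7 → φ=1


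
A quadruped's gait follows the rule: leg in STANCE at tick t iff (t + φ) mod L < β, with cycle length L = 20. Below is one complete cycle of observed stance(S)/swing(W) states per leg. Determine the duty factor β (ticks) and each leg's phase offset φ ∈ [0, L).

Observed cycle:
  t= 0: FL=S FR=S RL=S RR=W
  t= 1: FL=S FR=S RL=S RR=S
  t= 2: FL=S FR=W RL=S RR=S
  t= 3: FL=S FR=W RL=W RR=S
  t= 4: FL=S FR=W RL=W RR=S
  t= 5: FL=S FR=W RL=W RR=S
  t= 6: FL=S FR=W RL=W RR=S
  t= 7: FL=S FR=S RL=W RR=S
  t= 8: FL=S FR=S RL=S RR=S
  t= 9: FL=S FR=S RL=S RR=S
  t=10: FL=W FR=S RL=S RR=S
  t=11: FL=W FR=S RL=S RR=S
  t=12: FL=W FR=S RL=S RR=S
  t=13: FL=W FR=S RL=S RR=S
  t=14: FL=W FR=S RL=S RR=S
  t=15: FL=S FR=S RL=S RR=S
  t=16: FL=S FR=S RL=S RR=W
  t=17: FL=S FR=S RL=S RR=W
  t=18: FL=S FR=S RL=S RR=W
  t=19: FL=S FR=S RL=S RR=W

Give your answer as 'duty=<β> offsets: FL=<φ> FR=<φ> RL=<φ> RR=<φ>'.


duty β = stance ticks per leg = 15
FL: stance ticks = 15; W→S at t=15 → φ=5
FR: stance ticks = 15; W→S at t=7 → φ=13
RL: stance ticks = 15; W→S at t=8 → φ=12
RR: stance ticks = 15; W→S at t=1 → φ=19

duty=15 offsets: FL=5 FR=13 RL=12 RR=19


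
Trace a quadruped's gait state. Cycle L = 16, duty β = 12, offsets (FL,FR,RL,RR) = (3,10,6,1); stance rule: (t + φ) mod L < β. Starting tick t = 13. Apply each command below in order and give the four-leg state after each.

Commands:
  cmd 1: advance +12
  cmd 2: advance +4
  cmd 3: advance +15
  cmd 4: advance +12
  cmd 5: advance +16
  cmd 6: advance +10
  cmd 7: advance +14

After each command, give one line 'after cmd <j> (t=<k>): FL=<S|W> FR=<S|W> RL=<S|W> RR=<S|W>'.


start t=13: FL=S FR=S RL=S RR=W
cmd 1: advance +12 → t=25, phase=(12,3,15,10) → FL=W FR=S RL=W RR=S
cmd 2: advance +4 → t=29, phase=(0,7,3,14) → FL=S FR=S RL=S RR=W
cmd 3: advance +15 → t=44, phase=(15,6,2,13) → FL=W FR=S RL=S RR=W
cmd 4: advance +12 → t=56, phase=(11,2,14,9) → FL=S FR=S RL=W RR=S
cmd 5: advance +16 → t=72, phase=(11,2,14,9) → FL=S FR=S RL=W RR=S
cmd 6: advance +10 → t=82, phase=(5,12,8,3) → FL=S FR=W RL=S RR=S
cmd 7: advance +14 → t=96, phase=(3,10,6,1) → FL=S FR=S RL=S RR=S

after cmd 1 (t=25): FL=W FR=S RL=W RR=S
after cmd 2 (t=29): FL=S FR=S RL=S RR=W
after cmd 3 (t=44): FL=W FR=S RL=S RR=W
after cmd 4 (t=56): FL=S FR=S RL=W RR=S
after cmd 5 (t=72): FL=S FR=S RL=W RR=S
after cmd 6 (t=82): FL=S FR=W RL=S RR=S
after cmd 7 (t=96): FL=S FR=S RL=S RR=S


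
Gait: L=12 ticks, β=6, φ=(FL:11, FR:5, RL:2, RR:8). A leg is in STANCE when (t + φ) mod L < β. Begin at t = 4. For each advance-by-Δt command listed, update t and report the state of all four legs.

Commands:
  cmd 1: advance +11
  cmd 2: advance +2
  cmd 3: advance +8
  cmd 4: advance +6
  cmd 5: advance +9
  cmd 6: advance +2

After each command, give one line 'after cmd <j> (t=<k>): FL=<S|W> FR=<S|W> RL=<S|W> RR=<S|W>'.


after cmd 1 (t=15): FL=S FR=W RL=S RR=W
after cmd 2 (t=17): FL=S FR=W RL=W RR=S
after cmd 3 (t=25): FL=S FR=W RL=S RR=W
after cmd 4 (t=31): FL=W FR=S RL=W RR=S
after cmd 5 (t=40): FL=S FR=W RL=W RR=S
after cmd 6 (t=42): FL=S FR=W RL=W RR=S

start t=4: FL=S FR=W RL=W RR=S
cmd 1: advance +11 → t=15, phase=(2,8,5,11) → FL=S FR=W RL=S RR=W
cmd 2: advance +2 → t=17, phase=(4,10,7,1) → FL=S FR=W RL=W RR=S
cmd 3: advance +8 → t=25, phase=(0,6,3,9) → FL=S FR=W RL=S RR=W
cmd 4: advance +6 → t=31, phase=(6,0,9,3) → FL=W FR=S RL=W RR=S
cmd 5: advance +9 → t=40, phase=(3,9,6,0) → FL=S FR=W RL=W RR=S
cmd 6: advance +2 → t=42, phase=(5,11,8,2) → FL=S FR=W RL=W RR=S


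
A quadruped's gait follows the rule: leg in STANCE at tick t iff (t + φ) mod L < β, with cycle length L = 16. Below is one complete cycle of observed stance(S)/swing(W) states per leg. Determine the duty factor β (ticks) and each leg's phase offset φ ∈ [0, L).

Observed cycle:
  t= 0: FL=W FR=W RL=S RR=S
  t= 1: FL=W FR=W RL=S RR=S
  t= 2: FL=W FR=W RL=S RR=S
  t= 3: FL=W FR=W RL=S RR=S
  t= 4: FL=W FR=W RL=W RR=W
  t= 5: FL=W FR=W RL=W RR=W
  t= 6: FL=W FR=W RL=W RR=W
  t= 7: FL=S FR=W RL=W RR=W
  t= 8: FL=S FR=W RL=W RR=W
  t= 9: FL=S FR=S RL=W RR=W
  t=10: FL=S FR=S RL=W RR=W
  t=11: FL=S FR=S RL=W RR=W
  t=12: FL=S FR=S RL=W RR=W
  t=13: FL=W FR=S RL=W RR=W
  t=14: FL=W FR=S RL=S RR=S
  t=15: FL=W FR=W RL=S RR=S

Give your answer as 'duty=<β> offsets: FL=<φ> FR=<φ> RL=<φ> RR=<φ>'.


duty β = stance ticks per leg = 6
FL: stance ticks = 6; W→S at t=7 → φ=9
FR: stance ticks = 6; W→S at t=9 → φ=7
RL: stance ticks = 6; W→S at t=14 → φ=2
RR: stance ticks = 6; W→S at t=14 → φ=2

duty=6 offsets: FL=9 FR=7 RL=2 RR=2


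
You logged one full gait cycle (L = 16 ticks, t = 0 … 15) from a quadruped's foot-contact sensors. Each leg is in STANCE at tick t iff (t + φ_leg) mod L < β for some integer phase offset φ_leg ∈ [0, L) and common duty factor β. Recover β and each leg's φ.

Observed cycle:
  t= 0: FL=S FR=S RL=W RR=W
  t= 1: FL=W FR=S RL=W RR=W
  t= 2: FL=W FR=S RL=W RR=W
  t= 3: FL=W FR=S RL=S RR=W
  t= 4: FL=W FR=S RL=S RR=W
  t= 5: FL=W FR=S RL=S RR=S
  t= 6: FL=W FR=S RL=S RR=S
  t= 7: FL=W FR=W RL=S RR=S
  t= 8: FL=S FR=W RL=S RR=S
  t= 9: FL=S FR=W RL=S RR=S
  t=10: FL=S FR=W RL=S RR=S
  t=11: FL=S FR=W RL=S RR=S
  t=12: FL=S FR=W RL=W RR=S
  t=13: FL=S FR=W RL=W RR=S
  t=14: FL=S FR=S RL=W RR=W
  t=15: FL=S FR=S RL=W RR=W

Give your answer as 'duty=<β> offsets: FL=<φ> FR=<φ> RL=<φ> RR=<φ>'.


duty β = stance ticks per leg = 9
FL: stance ticks = 9; W→S at t=8 → φ=8
FR: stance ticks = 9; W→S at t=14 → φ=2
RL: stance ticks = 9; W→S at t=3 → φ=13
RR: stance ticks = 9; W→S at t=5 → φ=11

duty=9 offsets: FL=8 FR=2 RL=13 RR=11


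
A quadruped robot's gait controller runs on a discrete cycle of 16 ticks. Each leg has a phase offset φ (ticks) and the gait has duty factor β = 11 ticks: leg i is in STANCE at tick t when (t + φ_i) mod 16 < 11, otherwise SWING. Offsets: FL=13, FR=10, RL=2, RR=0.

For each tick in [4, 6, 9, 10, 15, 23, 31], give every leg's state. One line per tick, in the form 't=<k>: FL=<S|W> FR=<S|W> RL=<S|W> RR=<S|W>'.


t=4: phase=(1,14,6,4) vs β=11 → FL=S FR=W RL=S RR=S
t=6: phase=(3,0,8,6) vs β=11 → FL=S FR=S RL=S RR=S
t=9: phase=(6,3,11,9) vs β=11 → FL=S FR=S RL=W RR=S
t=10: phase=(7,4,12,10) vs β=11 → FL=S FR=S RL=W RR=S
t=15: phase=(12,9,1,15) vs β=11 → FL=W FR=S RL=S RR=W
t=23: phase=(4,1,9,7) vs β=11 → FL=S FR=S RL=S RR=S
t=31: phase=(12,9,1,15) vs β=11 → FL=W FR=S RL=S RR=W

t=4: FL=S FR=W RL=S RR=S
t=6: FL=S FR=S RL=S RR=S
t=9: FL=S FR=S RL=W RR=S
t=10: FL=S FR=S RL=W RR=S
t=15: FL=W FR=S RL=S RR=W
t=23: FL=S FR=S RL=S RR=S
t=31: FL=W FR=S RL=S RR=W


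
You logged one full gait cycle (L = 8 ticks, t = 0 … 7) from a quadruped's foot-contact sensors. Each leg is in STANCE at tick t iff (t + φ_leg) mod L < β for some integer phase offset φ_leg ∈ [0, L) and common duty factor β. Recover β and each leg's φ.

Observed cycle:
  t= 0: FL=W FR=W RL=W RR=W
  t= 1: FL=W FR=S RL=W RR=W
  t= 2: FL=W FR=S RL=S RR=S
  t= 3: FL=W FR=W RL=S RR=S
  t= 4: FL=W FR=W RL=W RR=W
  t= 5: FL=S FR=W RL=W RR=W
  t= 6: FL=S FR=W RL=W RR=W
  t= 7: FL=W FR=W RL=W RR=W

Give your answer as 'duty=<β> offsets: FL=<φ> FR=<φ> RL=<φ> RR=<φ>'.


duty=2 offsets: FL=3 FR=7 RL=6 RR=6

duty β = stance ticks per leg = 2
FL: stance ticks = 2; W→S at t=5 → φ=3
FR: stance ticks = 2; W→S at t=1 → φ=7
RL: stance ticks = 2; W→S at t=2 → φ=6
RR: stance ticks = 2; W→S at t=2 → φ=6


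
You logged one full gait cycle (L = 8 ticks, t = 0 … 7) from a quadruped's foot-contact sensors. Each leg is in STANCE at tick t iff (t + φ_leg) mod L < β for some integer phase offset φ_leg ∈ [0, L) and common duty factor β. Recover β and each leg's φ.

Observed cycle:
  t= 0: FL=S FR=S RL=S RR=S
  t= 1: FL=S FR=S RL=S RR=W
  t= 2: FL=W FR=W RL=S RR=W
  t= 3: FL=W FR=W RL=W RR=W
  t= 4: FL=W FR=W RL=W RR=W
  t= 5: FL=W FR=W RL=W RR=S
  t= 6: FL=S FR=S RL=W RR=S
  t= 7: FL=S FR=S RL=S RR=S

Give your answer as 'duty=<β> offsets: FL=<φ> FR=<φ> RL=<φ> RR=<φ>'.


duty=4 offsets: FL=2 FR=2 RL=1 RR=3

duty β = stance ticks per leg = 4
FL: stance ticks = 4; W→S at t=6 → φ=2
FR: stance ticks = 4; W→S at t=6 → φ=2
RL: stance ticks = 4; W→S at t=7 → φ=1
RR: stance ticks = 4; W→S at t=5 → φ=3


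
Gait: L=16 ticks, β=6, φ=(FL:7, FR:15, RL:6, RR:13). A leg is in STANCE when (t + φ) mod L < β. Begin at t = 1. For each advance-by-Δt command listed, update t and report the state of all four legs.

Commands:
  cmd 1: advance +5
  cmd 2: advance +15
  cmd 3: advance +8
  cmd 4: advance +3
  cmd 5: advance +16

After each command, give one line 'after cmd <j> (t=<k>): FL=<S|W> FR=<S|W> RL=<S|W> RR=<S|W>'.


after cmd 1 (t=6): FL=W FR=S RL=W RR=S
after cmd 2 (t=21): FL=W FR=S RL=W RR=S
after cmd 3 (t=29): FL=S FR=W RL=S RR=W
after cmd 4 (t=32): FL=W FR=W RL=W RR=W
after cmd 5 (t=48): FL=W FR=W RL=W RR=W

start t=1: FL=W FR=S RL=W RR=W
cmd 1: advance +5 → t=6, phase=(13,5,12,3) → FL=W FR=S RL=W RR=S
cmd 2: advance +15 → t=21, phase=(12,4,11,2) → FL=W FR=S RL=W RR=S
cmd 3: advance +8 → t=29, phase=(4,12,3,10) → FL=S FR=W RL=S RR=W
cmd 4: advance +3 → t=32, phase=(7,15,6,13) → FL=W FR=W RL=W RR=W
cmd 5: advance +16 → t=48, phase=(7,15,6,13) → FL=W FR=W RL=W RR=W


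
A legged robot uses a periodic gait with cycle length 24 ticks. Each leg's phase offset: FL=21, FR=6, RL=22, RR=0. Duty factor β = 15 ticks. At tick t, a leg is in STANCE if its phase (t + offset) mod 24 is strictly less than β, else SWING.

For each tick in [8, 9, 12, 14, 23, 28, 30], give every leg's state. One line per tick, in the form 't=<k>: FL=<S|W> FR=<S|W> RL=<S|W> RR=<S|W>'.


t=8: phase=(5,14,6,8) vs β=15 → FL=S FR=S RL=S RR=S
t=9: phase=(6,15,7,9) vs β=15 → FL=S FR=W RL=S RR=S
t=12: phase=(9,18,10,12) vs β=15 → FL=S FR=W RL=S RR=S
t=14: phase=(11,20,12,14) vs β=15 → FL=S FR=W RL=S RR=S
t=23: phase=(20,5,21,23) vs β=15 → FL=W FR=S RL=W RR=W
t=28: phase=(1,10,2,4) vs β=15 → FL=S FR=S RL=S RR=S
t=30: phase=(3,12,4,6) vs β=15 → FL=S FR=S RL=S RR=S

t=8: FL=S FR=S RL=S RR=S
t=9: FL=S FR=W RL=S RR=S
t=12: FL=S FR=W RL=S RR=S
t=14: FL=S FR=W RL=S RR=S
t=23: FL=W FR=S RL=W RR=W
t=28: FL=S FR=S RL=S RR=S
t=30: FL=S FR=S RL=S RR=S


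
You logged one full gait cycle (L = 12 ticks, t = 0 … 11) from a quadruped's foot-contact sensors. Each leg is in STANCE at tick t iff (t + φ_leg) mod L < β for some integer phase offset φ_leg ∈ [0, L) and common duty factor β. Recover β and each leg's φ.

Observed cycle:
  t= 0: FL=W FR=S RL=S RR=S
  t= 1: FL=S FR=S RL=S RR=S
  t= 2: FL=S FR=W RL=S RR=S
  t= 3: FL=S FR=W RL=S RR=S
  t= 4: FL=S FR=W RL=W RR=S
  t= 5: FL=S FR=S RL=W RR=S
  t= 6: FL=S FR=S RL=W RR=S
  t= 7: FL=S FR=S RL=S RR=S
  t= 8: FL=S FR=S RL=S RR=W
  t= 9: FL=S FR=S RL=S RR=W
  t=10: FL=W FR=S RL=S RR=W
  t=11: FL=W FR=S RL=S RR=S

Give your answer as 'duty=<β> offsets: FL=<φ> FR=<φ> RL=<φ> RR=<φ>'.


duty β = stance ticks per leg = 9
FL: stance ticks = 9; W→S at t=1 → φ=11
FR: stance ticks = 9; W→S at t=5 → φ=7
RL: stance ticks = 9; W→S at t=7 → φ=5
RR: stance ticks = 9; W→S at t=11 → φ=1

duty=9 offsets: FL=11 FR=7 RL=5 RR=1


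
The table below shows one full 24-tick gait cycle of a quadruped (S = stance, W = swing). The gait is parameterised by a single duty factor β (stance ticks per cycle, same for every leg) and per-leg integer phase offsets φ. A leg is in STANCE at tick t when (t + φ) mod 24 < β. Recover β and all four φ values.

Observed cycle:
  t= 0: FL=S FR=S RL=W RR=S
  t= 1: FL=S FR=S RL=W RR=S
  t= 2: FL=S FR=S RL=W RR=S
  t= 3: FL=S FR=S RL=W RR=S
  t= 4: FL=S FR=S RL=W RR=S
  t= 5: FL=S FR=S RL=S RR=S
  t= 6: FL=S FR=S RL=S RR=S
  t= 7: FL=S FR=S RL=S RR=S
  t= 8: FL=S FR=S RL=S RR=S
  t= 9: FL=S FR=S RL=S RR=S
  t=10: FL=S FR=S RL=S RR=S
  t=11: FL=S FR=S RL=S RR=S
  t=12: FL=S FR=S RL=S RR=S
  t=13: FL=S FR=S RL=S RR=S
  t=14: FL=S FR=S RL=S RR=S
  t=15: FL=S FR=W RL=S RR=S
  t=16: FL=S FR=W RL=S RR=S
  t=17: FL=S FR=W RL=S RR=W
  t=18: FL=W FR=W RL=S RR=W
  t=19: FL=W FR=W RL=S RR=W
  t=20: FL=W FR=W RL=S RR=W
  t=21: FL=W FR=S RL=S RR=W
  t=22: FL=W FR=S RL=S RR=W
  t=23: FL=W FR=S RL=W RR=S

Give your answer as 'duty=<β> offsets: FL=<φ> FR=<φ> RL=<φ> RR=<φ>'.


duty β = stance ticks per leg = 18
FL: stance ticks = 18; W→S at t=0 → φ=0
FR: stance ticks = 18; W→S at t=21 → φ=3
RL: stance ticks = 18; W→S at t=5 → φ=19
RR: stance ticks = 18; W→S at t=23 → φ=1

duty=18 offsets: FL=0 FR=3 RL=19 RR=1


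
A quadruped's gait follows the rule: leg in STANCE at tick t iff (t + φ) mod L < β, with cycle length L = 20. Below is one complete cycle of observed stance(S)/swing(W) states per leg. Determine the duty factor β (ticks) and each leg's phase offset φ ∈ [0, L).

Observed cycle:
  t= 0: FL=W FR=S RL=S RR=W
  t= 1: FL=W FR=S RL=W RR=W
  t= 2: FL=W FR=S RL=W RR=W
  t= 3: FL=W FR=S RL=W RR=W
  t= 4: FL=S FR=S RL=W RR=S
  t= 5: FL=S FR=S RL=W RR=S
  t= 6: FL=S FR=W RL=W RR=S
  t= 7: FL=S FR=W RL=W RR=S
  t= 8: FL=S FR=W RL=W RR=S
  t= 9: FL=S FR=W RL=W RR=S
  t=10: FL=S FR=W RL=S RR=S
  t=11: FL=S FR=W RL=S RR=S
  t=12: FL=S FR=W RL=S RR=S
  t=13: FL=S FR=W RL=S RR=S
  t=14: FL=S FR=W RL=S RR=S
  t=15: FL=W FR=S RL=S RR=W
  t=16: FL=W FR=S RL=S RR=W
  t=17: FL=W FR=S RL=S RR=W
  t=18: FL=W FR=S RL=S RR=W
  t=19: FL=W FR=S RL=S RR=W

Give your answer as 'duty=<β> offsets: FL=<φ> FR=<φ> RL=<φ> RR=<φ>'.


duty β = stance ticks per leg = 11
FL: stance ticks = 11; W→S at t=4 → φ=16
FR: stance ticks = 11; W→S at t=15 → φ=5
RL: stance ticks = 11; W→S at t=10 → φ=10
RR: stance ticks = 11; W→S at t=4 → φ=16

duty=11 offsets: FL=16 FR=5 RL=10 RR=16
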